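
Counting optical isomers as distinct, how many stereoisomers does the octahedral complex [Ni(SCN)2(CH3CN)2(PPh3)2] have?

In an octahedral complex each vertex has one trans partner and four cis neighbours.
Working through the distinct placements yields 5 geometric isomers: SCN trans, CH3CN trans, PPh3 trans; SCN cis, CH3CN trans, PPh3 cis; SCN trans, CH3CN cis, PPh3 cis; SCN cis, CH3CN cis, PPh3 cis (chiral); SCN cis, CH3CN cis, PPh3 trans.
One of these lacks any improper symmetry element and so occurs as an enantiomeric pair, giving 5 + 1 = 6 stereoisomers in total.

6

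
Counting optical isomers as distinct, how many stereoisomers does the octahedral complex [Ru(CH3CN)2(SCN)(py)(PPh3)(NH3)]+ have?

15

An octahedron has six vertices in three trans pairs; every non-trans pair is cis.
Placing the ligands in turn and identifying arrangements related by rotation or reflection leaves 9 distinct geometric isomers.
Of these, 6 lack any improper symmetry element and so occur as enantiomeric pairs, giving 9 + 6 = 15 stereoisomers in total.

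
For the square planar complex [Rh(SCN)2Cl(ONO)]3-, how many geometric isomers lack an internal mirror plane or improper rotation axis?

0

Systematic placement gives 2 geometric isomers: SCN cis; SCN trans.
Each arrangement has an internal mirror plane or centre of symmetry, so none is chiral.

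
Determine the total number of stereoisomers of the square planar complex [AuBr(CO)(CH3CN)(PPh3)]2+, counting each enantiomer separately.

3

A square has two trans pairs of vertices; adjacent vertices are cis.
Systematic placement gives 3 geometric isomers: (Br/CO trans, CH3CN/PPh3 trans); (Br/PPh3 trans, CH3CN/CO trans); (Br/CH3CN trans, CO/PPh3 trans).
Each arrangement has an internal mirror plane or centre of symmetry, so none is chiral.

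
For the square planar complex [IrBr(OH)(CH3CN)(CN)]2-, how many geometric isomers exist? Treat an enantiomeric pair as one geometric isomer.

The distinct arrangements are (3 in all): (Br/CN trans, CH3CN/OH trans); (Br/OH trans, CH3CN/CN trans); (Br/CH3CN trans, CN/OH trans).

3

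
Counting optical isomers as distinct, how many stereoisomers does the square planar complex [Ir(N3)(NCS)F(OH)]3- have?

3

Systematic placement gives 3 geometric isomers: (F/NCS trans, N3/OH trans); (F/OH trans, N3/NCS trans); (F/N3 trans, NCS/OH trans).
Each arrangement has an internal mirror plane or centre of symmetry, so none is chiral.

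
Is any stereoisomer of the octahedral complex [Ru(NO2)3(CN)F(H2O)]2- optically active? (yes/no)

In an octahedral complex each vertex has one trans partner and four cis neighbours.
The distinct arrangements are (4 in all): NO2 mer (3 arrangements); NO2 fac (chiral).
One of these lacks any improper symmetry element and so occurs as an enantiomeric pair, giving 4 + 1 = 5 stereoisomers in total.

yes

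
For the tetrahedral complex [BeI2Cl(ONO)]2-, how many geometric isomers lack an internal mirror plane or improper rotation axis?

0

All four vertices of a tetrahedron are equivalent and mutually adjacent, so cis/trans isomerism cannot arise.
Only one geometric arrangement is possible.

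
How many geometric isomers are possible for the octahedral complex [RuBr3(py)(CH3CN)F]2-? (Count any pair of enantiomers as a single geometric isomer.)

4

In an octahedral complex each vertex has one trans partner and four cis neighbours.
The distinct arrangements are (4 in all): Br mer (3 arrangements); Br fac (chiral).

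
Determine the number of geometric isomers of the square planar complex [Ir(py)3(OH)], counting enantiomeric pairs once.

1

Only one geometric arrangement is possible.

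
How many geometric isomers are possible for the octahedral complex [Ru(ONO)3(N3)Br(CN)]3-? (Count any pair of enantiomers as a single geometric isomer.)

Working through the distinct placements yields 4 geometric isomers: ONO mer (3 arrangements); ONO fac (chiral).

4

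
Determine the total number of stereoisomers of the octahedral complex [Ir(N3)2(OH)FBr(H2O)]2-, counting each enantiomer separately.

15

The six octahedral sites form three mutually perpendicular trans pairs.
Systematic enumeration (placing each ligand type in turn and discarding arrangements equivalent by rotation or reflection) gives 9 geometric isomers.
Of these, 6 lack any improper symmetry element and so occur as enantiomeric pairs, giving 9 + 6 = 15 stereoisomers in total.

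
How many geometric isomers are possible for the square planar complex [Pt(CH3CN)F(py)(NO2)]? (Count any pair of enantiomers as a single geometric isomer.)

3

A square has two trans pairs of vertices; adjacent vertices are cis.
Systematic placement gives 3 geometric isomers: (CH3CN/NO2 trans, F/py trans); (CH3CN/py trans, F/NO2 trans); (CH3CN/F trans, NO2/py trans).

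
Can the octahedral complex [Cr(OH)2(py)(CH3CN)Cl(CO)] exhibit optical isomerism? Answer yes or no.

yes

An octahedron has six vertices in three trans pairs; every non-trans pair is cis.
Exhaustive case analysis gives 9 geometric isomers.
Of these, 6 lack any improper symmetry element and so occur as enantiomeric pairs, giving 9 + 6 = 15 stereoisomers in total.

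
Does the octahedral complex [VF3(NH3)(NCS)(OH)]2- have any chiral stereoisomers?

In an octahedral complex each vertex has one trans partner and four cis neighbours.
There are 4 geometric isomers: F mer (3 arrangements); F fac (chiral).
One of these lacks any improper symmetry element and so occurs as an enantiomeric pair, giving 4 + 1 = 5 stereoisomers in total.

yes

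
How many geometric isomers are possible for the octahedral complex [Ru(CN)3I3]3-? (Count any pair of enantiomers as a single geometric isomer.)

In an octahedral complex each vertex has one trans partner and four cis neighbours.
Working through the distinct placements yields 2 geometric isomers: CN mer; CN fac.

2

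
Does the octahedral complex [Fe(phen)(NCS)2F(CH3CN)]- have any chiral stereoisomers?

yes

Each phen is bidentate and must span two cis positions.
There are 4 geometric isomers: NCS cis (3 arrangements, 2 chiral); NCS trans.
Of these, 2 lack any improper symmetry element and so occur as enantiomeric pairs, giving 4 + 2 = 6 stereoisomers in total.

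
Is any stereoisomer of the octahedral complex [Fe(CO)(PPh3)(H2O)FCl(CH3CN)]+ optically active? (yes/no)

yes

The six octahedral sites form three mutually perpendicular trans pairs.
Placing the ligands in turn and identifying arrangements related by rotation or reflection leaves 15 distinct geometric isomers.
Of these, 15 lack any improper symmetry element and so occur as enantiomeric pairs, giving 15 + 15 = 30 stereoisomers in total.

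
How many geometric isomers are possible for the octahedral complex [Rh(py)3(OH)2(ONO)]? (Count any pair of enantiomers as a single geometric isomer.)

In an octahedral complex each vertex has one trans partner and four cis neighbours.
The distinct arrangements are (3 in all): py mer, OH trans; py mer, OH cis; py fac, OH cis.

3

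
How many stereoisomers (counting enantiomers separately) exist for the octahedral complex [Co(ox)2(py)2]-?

The six octahedral sites form three mutually perpendicular trans pairs.
Each ox is bidentate and must span two cis positions.
Working through the distinct placements yields 2 geometric isomers: py trans; py cis (chiral).
One of these lacks any improper symmetry element and so occurs as an enantiomeric pair, giving 2 + 1 = 3 stereoisomers in total.

3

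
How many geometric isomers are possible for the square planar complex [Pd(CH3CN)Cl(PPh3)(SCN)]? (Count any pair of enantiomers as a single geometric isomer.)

In a square planar complex each vertex has one trans partner and two cis neighbours.
Systematic placement gives 3 geometric isomers: (CH3CN/PPh3 trans, Cl/SCN trans); (CH3CN/SCN trans, Cl/PPh3 trans); (CH3CN/Cl trans, PPh3/SCN trans).

3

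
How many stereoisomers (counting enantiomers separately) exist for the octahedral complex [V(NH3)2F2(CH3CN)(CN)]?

In an octahedral complex each vertex has one trans partner and four cis neighbours.
There are 6 geometric isomers: NH3 trans, F trans; NH3 cis, F cis (3 arrangements, 2 chiral); NH3 trans, F cis; NH3 cis, F trans.
Of these, 2 lack any improper symmetry element and so occur as enantiomeric pairs, giving 6 + 2 = 8 stereoisomers in total.

8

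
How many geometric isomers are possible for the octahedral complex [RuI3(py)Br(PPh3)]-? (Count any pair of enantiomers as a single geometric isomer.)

The six octahedral sites form three mutually perpendicular trans pairs.
The distinct arrangements are (4 in all): I mer (3 arrangements); I fac (chiral).

4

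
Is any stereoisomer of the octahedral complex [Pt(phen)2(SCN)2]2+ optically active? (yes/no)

An octahedron has six vertices in three trans pairs; every non-trans pair is cis.
Each phen is bidentate and must span two cis positions.
The distinct arrangements are (2 in all): SCN trans; SCN cis (chiral).
One of these lacks any improper symmetry element and so occurs as an enantiomeric pair, giving 2 + 1 = 3 stereoisomers in total.

yes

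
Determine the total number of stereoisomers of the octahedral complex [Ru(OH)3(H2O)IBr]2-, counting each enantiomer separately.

In an octahedral complex each vertex has one trans partner and four cis neighbours.
The distinct arrangements are (4 in all): OH mer (3 arrangements); OH fac (chiral).
One of these lacks any improper symmetry element and so occurs as an enantiomeric pair, giving 4 + 1 = 5 stereoisomers in total.

5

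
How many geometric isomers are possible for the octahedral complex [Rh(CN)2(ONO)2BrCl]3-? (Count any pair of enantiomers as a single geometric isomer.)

In an octahedral complex each vertex has one trans partner and four cis neighbours.
There are 6 geometric isomers: CN cis, ONO trans; CN cis, ONO cis (3 arrangements, 2 chiral); CN trans, ONO trans; CN trans, ONO cis.

6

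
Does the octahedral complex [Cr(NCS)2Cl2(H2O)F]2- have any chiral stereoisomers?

An octahedron has six vertices in three trans pairs; every non-trans pair is cis.
Working through the distinct placements yields 6 geometric isomers: NCS trans, Cl trans; NCS cis, Cl trans; NCS trans, Cl cis; NCS cis, Cl cis (3 arrangements, 2 chiral).
Of these, 2 lack any improper symmetry element and so occur as enantiomeric pairs, giving 6 + 2 = 8 stereoisomers in total.

yes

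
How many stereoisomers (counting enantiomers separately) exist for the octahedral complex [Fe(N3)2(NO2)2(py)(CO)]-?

8

There are 6 geometric isomers: N3 cis, NO2 cis (3 arrangements, 2 chiral); N3 cis, NO2 trans; N3 trans, NO2 cis; N3 trans, NO2 trans.
Of these, 2 lack any improper symmetry element and so occur as enantiomeric pairs, giving 6 + 2 = 8 stereoisomers in total.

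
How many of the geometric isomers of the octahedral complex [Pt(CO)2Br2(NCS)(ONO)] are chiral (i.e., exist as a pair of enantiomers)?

In an octahedral complex each vertex has one trans partner and four cis neighbours.
There are 6 geometric isomers: CO trans, Br trans; CO cis, Br trans; CO cis, Br cis (3 arrangements, 2 chiral); CO trans, Br cis.
Of these, 2 lack any improper symmetry element and so occur as enantiomeric pairs, giving 6 + 2 = 8 stereoisomers in total.

2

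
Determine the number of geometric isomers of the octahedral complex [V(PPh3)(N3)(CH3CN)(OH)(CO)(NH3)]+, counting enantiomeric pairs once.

15

Placing the ligands in turn and identifying arrangements related by rotation or reflection leaves 15 distinct geometric isomers.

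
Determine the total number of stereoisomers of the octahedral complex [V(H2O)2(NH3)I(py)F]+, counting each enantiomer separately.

An octahedron has six vertices in three trans pairs; every non-trans pair is cis.
Exhaustive case analysis gives 9 geometric isomers.
Of these, 6 lack any improper symmetry element and so occur as enantiomeric pairs, giving 9 + 6 = 15 stereoisomers in total.

15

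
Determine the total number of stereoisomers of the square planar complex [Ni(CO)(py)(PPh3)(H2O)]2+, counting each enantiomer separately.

3

In a square planar complex each vertex has one trans partner and two cis neighbours.
Systematic placement gives 3 geometric isomers: (CO/PPh3 trans, H2O/py trans); (CO/py trans, H2O/PPh3 trans); (CO/H2O trans, PPh3/py trans).
Each arrangement has an internal mirror plane or centre of symmetry, so none is chiral.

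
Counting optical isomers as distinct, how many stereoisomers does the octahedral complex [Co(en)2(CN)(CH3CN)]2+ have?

Each en is bidentate and must span two cis positions.
Systematic placement gives 2 geometric isomers: CN and CH3CN mutually trans; CN and CH3CN mutually cis (chiral).
One of these lacks any improper symmetry element and so occurs as an enantiomeric pair, giving 2 + 1 = 3 stereoisomers in total.

3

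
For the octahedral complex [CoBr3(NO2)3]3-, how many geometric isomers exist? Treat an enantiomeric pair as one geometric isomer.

2

Systematic placement gives 2 geometric isomers: Br mer; Br fac.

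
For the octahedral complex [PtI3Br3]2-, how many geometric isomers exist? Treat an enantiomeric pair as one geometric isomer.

2

Systematic placement gives 2 geometric isomers: I mer; I fac.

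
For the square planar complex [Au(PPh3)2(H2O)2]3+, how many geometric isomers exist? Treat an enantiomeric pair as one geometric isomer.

The distinct arrangements are (2 in all): PPh3 cis; PPh3 trans.

2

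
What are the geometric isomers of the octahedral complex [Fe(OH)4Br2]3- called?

cis and trans

An octahedron has six vertices in three trans pairs; every non-trans pair is cis.
The distinct arrangements are (2 in all): Br trans; Br cis.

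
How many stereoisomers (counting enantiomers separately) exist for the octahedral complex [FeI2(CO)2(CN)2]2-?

6

In an octahedral complex each vertex has one trans partner and four cis neighbours.
There are 5 geometric isomers: I trans, CO trans, CN trans; I cis, CO cis, CN trans; I trans, CO cis, CN cis; I cis, CO cis, CN cis (chiral); I cis, CO trans, CN cis.
One of these lacks any improper symmetry element and so occurs as an enantiomeric pair, giving 5 + 1 = 6 stereoisomers in total.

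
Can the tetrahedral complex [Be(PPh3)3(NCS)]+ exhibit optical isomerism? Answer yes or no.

In a tetrahedral complex all four positions are equivalent and every pair of ligands is adjacent — there is no cis/trans distinction.
Only one geometric arrangement is possible.

no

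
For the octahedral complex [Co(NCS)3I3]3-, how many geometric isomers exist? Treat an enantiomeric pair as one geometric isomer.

2

There are 2 geometric isomers: NCS mer; NCS fac.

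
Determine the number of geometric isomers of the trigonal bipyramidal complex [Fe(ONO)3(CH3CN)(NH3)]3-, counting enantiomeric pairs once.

In a trigonal bipyramid the two axial positions differ from the three equatorial ones.
Systematic placement gives 4 geometric isomers: CH3CN axial, NH3 axial; CH3CN axial, NH3 equatorial; CH3CN equatorial, NH3 axial; CH3CN equatorial, NH3 equatorial.

4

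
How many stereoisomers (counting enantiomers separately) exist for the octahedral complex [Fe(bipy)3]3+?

In an octahedral complex each vertex has one trans partner and four cis neighbours.
Each bipy is bidentate and must span two cis positions.
Only one geometric arrangement is possible; it has no improper symmetry element, so it exists as a pair of enantiomers (2 stereoisomers).

2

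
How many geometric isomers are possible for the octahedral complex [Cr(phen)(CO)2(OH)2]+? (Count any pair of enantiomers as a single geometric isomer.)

An octahedron has six vertices in three trans pairs; every non-trans pair is cis.
Each phen is bidentate and must span two cis positions.
There are 3 geometric isomers: CO trans, OH cis; CO cis, OH cis (chiral); CO cis, OH trans.

3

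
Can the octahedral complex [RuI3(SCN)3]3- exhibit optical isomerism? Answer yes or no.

no

In an octahedral complex each vertex has one trans partner and four cis neighbours.
Working through the distinct placements yields 2 geometric isomers: I mer; I fac.
Each arrangement has an internal mirror plane or centre of symmetry, so none is chiral.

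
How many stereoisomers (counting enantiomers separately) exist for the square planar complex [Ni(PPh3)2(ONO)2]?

2

A square has two trans pairs of vertices; adjacent vertices are cis.
The distinct arrangements are (2 in all): PPh3 cis; PPh3 trans.
Each arrangement has an internal mirror plane or centre of symmetry, so none is chiral.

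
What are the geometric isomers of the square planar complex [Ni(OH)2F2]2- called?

cis and trans

Systematic placement gives 2 geometric isomers: OH cis; OH trans.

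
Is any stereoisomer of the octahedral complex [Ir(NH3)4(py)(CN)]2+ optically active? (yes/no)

An octahedron has six vertices in three trans pairs; every non-trans pair is cis.
Working through the distinct placements yields 2 geometric isomers: py and CN mutually cis; py and CN mutually trans.
Each arrangement has an internal mirror plane or centre of symmetry, so none is chiral.

no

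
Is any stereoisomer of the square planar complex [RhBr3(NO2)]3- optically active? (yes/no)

A square has two trans pairs of vertices; adjacent vertices are cis.
Only one geometric arrangement is possible.

no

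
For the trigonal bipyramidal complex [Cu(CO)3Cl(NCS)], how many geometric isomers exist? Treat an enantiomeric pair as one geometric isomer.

A trigonal bipyramid has two axial and three equatorial sites, which are chemically inequivalent.
Systematic placement gives 4 geometric isomers: Cl equatorial, NCS equatorial; Cl axial, NCS equatorial; Cl equatorial, NCS axial; Cl axial, NCS axial.

4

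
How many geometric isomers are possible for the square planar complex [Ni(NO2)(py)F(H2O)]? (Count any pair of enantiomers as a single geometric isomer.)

3

A square has two trans pairs of vertices; adjacent vertices are cis.
The distinct arrangements are (3 in all): (F/NO2 trans, H2O/py trans); (F/py trans, H2O/NO2 trans); (F/H2O trans, NO2/py trans).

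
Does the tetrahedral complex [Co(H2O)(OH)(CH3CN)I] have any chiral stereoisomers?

All four vertices of a tetrahedron are equivalent and mutually adjacent, so cis/trans isomerism cannot arise.
Only one geometric arrangement is possible; it has no improper symmetry element, so it exists as a pair of enantiomers (2 stereoisomers).

yes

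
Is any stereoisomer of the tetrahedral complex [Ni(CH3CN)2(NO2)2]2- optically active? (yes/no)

All four vertices of a tetrahedron are equivalent and mutually adjacent, so cis/trans isomerism cannot arise.
Only one geometric arrangement is possible.

no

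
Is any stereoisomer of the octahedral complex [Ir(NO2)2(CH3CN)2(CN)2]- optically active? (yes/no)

An octahedron has six vertices in three trans pairs; every non-trans pair is cis.
There are 5 geometric isomers: NO2 trans, CH3CN trans, CN trans; NO2 cis, CH3CN trans, CN cis; NO2 trans, CH3CN cis, CN cis; NO2 cis, CH3CN cis, CN cis (chiral); NO2 cis, CH3CN cis, CN trans.
One of these lacks any improper symmetry element and so occurs as an enantiomeric pair, giving 5 + 1 = 6 stereoisomers in total.

yes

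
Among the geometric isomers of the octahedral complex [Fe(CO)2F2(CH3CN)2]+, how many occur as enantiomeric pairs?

Systematic placement gives 5 geometric isomers: CO trans, F trans, CH3CN trans; CO cis, F cis, CH3CN trans; CO cis, F trans, CH3CN cis; CO cis, F cis, CH3CN cis (chiral); CO trans, F cis, CH3CN cis.
One of these lacks any improper symmetry element and so occurs as an enantiomeric pair, giving 5 + 1 = 6 stereoisomers in total.

1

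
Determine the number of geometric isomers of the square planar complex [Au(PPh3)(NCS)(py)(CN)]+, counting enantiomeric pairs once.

A square has two trans pairs of vertices; adjacent vertices are cis.
There are 3 geometric isomers: (CN/PPh3 trans, NCS/py trans); (CN/py trans, NCS/PPh3 trans); (CN/NCS trans, PPh3/py trans).

3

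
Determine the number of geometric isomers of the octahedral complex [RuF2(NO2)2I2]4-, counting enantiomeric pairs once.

The six octahedral sites form three mutually perpendicular trans pairs.
There are 5 geometric isomers: F trans, NO2 trans, I trans; F trans, NO2 cis, I cis; F cis, NO2 trans, I cis; F cis, NO2 cis, I cis (chiral); F cis, NO2 cis, I trans.

5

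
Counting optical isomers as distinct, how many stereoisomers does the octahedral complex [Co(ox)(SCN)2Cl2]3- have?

4

Each ox is bidentate and must span two cis positions.
Working through the distinct placements yields 3 geometric isomers: SCN cis, Cl trans; SCN cis, Cl cis (chiral); SCN trans, Cl cis.
One of these lacks any improper symmetry element and so occurs as an enantiomeric pair, giving 3 + 1 = 4 stereoisomers in total.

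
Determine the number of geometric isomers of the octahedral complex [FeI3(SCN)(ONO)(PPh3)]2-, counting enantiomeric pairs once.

The distinct arrangements are (4 in all): I mer (3 arrangements); I fac (chiral).

4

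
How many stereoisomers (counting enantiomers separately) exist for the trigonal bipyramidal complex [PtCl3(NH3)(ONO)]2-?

A trigonal bipyramid has two axial and three equatorial sites, which are chemically inequivalent.
Systematic placement gives 4 geometric isomers: NH3 equatorial, ONO equatorial; NH3 axial, ONO equatorial; NH3 equatorial, ONO axial; NH3 axial, ONO axial.
Each arrangement has an internal mirror plane or centre of symmetry, so none is chiral.

4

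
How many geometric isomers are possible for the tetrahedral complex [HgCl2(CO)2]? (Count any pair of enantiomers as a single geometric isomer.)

Only one geometric arrangement is possible.

1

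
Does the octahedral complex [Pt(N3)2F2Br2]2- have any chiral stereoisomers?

An octahedron has six vertices in three trans pairs; every non-trans pair is cis.
Working through the distinct placements yields 5 geometric isomers: N3 trans, F trans, Br trans; N3 cis, F cis, Br trans; N3 trans, F cis, Br cis; N3 cis, F cis, Br cis (chiral); N3 cis, F trans, Br cis.
One of these lacks any improper symmetry element and so occurs as an enantiomeric pair, giving 5 + 1 = 6 stereoisomers in total.

yes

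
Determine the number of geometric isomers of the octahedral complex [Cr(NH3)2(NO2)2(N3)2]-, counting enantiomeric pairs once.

In an octahedral complex each vertex has one trans partner and four cis neighbours.
Working through the distinct placements yields 5 geometric isomers: NH3 trans, NO2 trans, N3 trans; NH3 cis, NO2 cis, N3 trans; NH3 cis, NO2 trans, N3 cis; NH3 cis, NO2 cis, N3 cis (chiral); NH3 trans, NO2 cis, N3 cis.

5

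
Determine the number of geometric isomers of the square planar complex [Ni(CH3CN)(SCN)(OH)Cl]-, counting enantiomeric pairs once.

In a square planar complex each vertex has one trans partner and two cis neighbours.
Systematic placement gives 3 geometric isomers: (CH3CN/OH trans, Cl/SCN trans); (CH3CN/SCN trans, Cl/OH trans); (CH3CN/Cl trans, OH/SCN trans).

3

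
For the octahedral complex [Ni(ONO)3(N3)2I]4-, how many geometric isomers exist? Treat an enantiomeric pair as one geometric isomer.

The six octahedral sites form three mutually perpendicular trans pairs.
Working through the distinct placements yields 3 geometric isomers: ONO mer, N3 cis; ONO mer, N3 trans; ONO fac, N3 cis.

3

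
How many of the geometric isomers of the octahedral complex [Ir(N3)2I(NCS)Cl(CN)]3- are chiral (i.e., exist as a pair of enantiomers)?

An octahedron has six vertices in three trans pairs; every non-trans pair is cis.
Placing the ligands in turn and identifying arrangements related by rotation or reflection leaves 9 distinct geometric isomers.
Of these, 6 lack any improper symmetry element and so occur as enantiomeric pairs, giving 9 + 6 = 15 stereoisomers in total.

6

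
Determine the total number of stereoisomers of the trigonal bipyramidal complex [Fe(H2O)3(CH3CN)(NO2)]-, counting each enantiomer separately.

4

Working through the distinct placements yields 4 geometric isomers: CH3CN axial, NO2 equatorial; CH3CN axial, NO2 axial; CH3CN equatorial, NO2 equatorial; CH3CN equatorial, NO2 axial.
Each arrangement has an internal mirror plane or centre of symmetry, so none is chiral.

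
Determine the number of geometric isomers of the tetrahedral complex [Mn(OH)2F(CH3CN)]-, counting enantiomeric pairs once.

Only one geometric arrangement is possible.

1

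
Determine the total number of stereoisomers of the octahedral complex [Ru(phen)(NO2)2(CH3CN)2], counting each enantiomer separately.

4

Each phen is bidentate and must span two cis positions.
Working through the distinct placements yields 3 geometric isomers: NO2 cis, CH3CN trans; NO2 cis, CH3CN cis (chiral); NO2 trans, CH3CN cis.
One of these lacks any improper symmetry element and so occurs as an enantiomeric pair, giving 3 + 1 = 4 stereoisomers in total.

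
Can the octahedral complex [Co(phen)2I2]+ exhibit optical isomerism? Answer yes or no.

The six octahedral sites form three mutually perpendicular trans pairs.
Each phen is bidentate and must span two cis positions.
Working through the distinct placements yields 2 geometric isomers: I trans; I cis (chiral).
One of these lacks any improper symmetry element and so occurs as an enantiomeric pair, giving 2 + 1 = 3 stereoisomers in total.

yes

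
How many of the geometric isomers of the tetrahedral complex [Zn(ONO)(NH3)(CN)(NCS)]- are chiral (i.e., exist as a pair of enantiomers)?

1

In a tetrahedral complex all four positions are equivalent and every pair of ligands is adjacent — there is no cis/trans distinction.
Only one geometric arrangement is possible; it has no improper symmetry element, so it exists as a pair of enantiomers (2 stereoisomers).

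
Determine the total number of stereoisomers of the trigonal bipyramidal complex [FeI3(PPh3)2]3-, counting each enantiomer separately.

A trigonal bipyramid has two axial and three equatorial sites, which are chemically inequivalent.
The distinct arrangements are (3 in all): PPh3 both equatorial; PPh3 one axial, one equatorial; PPh3 both axial.
Each arrangement has an internal mirror plane or centre of symmetry, so none is chiral.

3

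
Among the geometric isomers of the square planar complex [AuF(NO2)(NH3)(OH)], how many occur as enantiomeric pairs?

0

A square has two trans pairs of vertices; adjacent vertices are cis.
The distinct arrangements are (3 in all): (F/NO2 trans, NH3/OH trans); (F/OH trans, NH3/NO2 trans); (F/NH3 trans, NO2/OH trans).
Each arrangement has an internal mirror plane or centre of symmetry, so none is chiral.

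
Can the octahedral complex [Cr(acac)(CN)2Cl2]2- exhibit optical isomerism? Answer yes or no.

In an octahedral complex each vertex has one trans partner and four cis neighbours.
Each acac is bidentate and must span two cis positions.
There are 3 geometric isomers: CN trans, Cl cis; CN cis, Cl cis (chiral); CN cis, Cl trans.
One of these lacks any improper symmetry element and so occurs as an enantiomeric pair, giving 3 + 1 = 4 stereoisomers in total.

yes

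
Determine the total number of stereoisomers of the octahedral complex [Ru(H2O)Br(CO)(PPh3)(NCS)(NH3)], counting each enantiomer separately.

30

In an octahedral complex each vertex has one trans partner and four cis neighbours.
Systematic enumeration (placing each ligand type in turn and discarding arrangements equivalent by rotation or reflection) gives 15 geometric isomers.
Of these, 15 lack any improper symmetry element and so occur as enantiomeric pairs, giving 15 + 15 = 30 stereoisomers in total.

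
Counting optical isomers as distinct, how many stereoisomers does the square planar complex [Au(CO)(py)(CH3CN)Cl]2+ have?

A square has two trans pairs of vertices; adjacent vertices are cis.
Systematic placement gives 3 geometric isomers: (CH3CN/Cl trans, CO/py trans); (CH3CN/py trans, CO/Cl trans); (CH3CN/CO trans, Cl/py trans).
Each arrangement has an internal mirror plane or centre of symmetry, so none is chiral.

3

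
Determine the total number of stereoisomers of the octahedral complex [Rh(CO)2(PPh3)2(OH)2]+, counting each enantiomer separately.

6

The six octahedral sites form three mutually perpendicular trans pairs.
Systematic placement gives 5 geometric isomers: CO trans, PPh3 trans, OH trans; CO trans, PPh3 cis, OH cis; CO cis, PPh3 trans, OH cis; CO cis, PPh3 cis, OH cis (chiral); CO cis, PPh3 cis, OH trans.
One of these lacks any improper symmetry element and so occurs as an enantiomeric pair, giving 5 + 1 = 6 stereoisomers in total.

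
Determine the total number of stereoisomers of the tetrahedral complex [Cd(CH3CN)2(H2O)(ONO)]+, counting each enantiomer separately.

1

Only one geometric arrangement is possible.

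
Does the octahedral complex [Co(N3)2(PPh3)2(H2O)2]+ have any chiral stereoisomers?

yes

An octahedron has six vertices in three trans pairs; every non-trans pair is cis.
There are 5 geometric isomers: N3 trans, PPh3 trans, H2O trans; N3 cis, PPh3 cis, H2O trans; N3 cis, PPh3 trans, H2O cis; N3 cis, PPh3 cis, H2O cis (chiral); N3 trans, PPh3 cis, H2O cis.
One of these lacks any improper symmetry element and so occurs as an enantiomeric pair, giving 5 + 1 = 6 stereoisomers in total.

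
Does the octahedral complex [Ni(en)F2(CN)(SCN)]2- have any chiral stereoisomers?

In an octahedral complex each vertex has one trans partner and four cis neighbours.
Each en is bidentate and must span two cis positions.
Systematic placement gives 4 geometric isomers: F cis (3 arrangements, 2 chiral); F trans.
Of these, 2 lack any improper symmetry element and so occur as enantiomeric pairs, giving 4 + 2 = 6 stereoisomers in total.

yes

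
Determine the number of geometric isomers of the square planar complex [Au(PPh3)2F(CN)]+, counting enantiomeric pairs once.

2

In a square planar complex each vertex has one trans partner and two cis neighbours.
Working through the distinct placements yields 2 geometric isomers: PPh3 cis; PPh3 trans.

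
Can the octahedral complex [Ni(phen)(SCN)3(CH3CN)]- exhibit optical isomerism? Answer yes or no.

no

The six octahedral sites form three mutually perpendicular trans pairs.
Each phen is bidentate and must span two cis positions.
There are 2 geometric isomers: SCN fac; SCN mer.
Each arrangement has an internal mirror plane or centre of symmetry, so none is chiral.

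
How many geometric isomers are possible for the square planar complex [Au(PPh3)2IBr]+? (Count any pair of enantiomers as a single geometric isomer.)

2

A square has two trans pairs of vertices; adjacent vertices are cis.
Systematic placement gives 2 geometric isomers: PPh3 cis; PPh3 trans.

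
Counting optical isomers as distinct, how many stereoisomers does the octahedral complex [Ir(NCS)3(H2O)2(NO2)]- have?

The six octahedral sites form three mutually perpendicular trans pairs.
Systematic placement gives 3 geometric isomers: NCS mer, H2O trans; NCS fac, H2O cis; NCS mer, H2O cis.
Each arrangement has an internal mirror plane or centre of symmetry, so none is chiral.

3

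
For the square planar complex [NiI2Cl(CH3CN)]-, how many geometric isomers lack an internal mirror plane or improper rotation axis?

In a square planar complex each vertex has one trans partner and two cis neighbours.
There are 2 geometric isomers: I cis; I trans.
Each arrangement has an internal mirror plane or centre of symmetry, so none is chiral.

0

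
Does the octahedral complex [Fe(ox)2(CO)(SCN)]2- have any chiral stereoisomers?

The six octahedral sites form three mutually perpendicular trans pairs.
Each ox is bidentate and must span two cis positions.
There are 2 geometric isomers: CO and SCN mutually trans; CO and SCN mutually cis (chiral).
One of these lacks any improper symmetry element and so occurs as an enantiomeric pair, giving 2 + 1 = 3 stereoisomers in total.

yes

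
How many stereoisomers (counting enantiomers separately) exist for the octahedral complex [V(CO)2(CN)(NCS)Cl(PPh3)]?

An octahedron has six vertices in three trans pairs; every non-trans pair is cis.
Exhaustive case analysis gives 9 geometric isomers.
Of these, 6 lack any improper symmetry element and so occur as enantiomeric pairs, giving 9 + 6 = 15 stereoisomers in total.

15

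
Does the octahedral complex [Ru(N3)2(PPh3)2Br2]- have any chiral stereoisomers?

The six octahedral sites form three mutually perpendicular trans pairs.
Systematic placement gives 5 geometric isomers: N3 trans, PPh3 trans, Br trans; N3 cis, PPh3 cis, Br trans; N3 cis, PPh3 trans, Br cis; N3 cis, PPh3 cis, Br cis (chiral); N3 trans, PPh3 cis, Br cis.
One of these lacks any improper symmetry element and so occurs as an enantiomeric pair, giving 5 + 1 = 6 stereoisomers in total.

yes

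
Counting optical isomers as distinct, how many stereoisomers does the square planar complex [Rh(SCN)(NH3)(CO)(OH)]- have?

In a square planar complex each vertex has one trans partner and two cis neighbours.
The distinct arrangements are (3 in all): (CO/OH trans, NH3/SCN trans); (CO/SCN trans, NH3/OH trans); (CO/NH3 trans, OH/SCN trans).
Each arrangement has an internal mirror plane or centre of symmetry, so none is chiral.

3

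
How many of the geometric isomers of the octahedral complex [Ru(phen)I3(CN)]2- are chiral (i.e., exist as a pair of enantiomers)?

0

In an octahedral complex each vertex has one trans partner and four cis neighbours.
Each phen is bidentate and must span two cis positions.
There are 2 geometric isomers: I fac; I mer.
Each arrangement has an internal mirror plane or centre of symmetry, so none is chiral.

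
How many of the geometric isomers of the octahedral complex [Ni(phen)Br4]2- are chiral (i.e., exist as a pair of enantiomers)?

An octahedron has six vertices in three trans pairs; every non-trans pair is cis.
Each phen is bidentate and must span two cis positions.
Only one geometric arrangement is possible.

0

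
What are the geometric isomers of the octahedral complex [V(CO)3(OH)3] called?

fac and mer

An octahedron has six vertices in three trans pairs; every non-trans pair is cis.
Working through the distinct placements yields 2 geometric isomers: CO mer; CO fac.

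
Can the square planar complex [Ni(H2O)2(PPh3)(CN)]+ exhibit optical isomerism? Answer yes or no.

Working through the distinct placements yields 2 geometric isomers: H2O cis; H2O trans.
Each arrangement has an internal mirror plane or centre of symmetry, so none is chiral.

no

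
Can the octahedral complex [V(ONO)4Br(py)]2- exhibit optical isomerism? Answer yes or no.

The distinct arrangements are (2 in all): Br and py mutually cis; Br and py mutually trans.
Each arrangement has an internal mirror plane or centre of symmetry, so none is chiral.

no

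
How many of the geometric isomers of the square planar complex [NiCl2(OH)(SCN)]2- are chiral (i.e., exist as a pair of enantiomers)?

A square has two trans pairs of vertices; adjacent vertices are cis.
Systematic placement gives 2 geometric isomers: Cl cis; Cl trans.
Each arrangement has an internal mirror plane or centre of symmetry, so none is chiral.

0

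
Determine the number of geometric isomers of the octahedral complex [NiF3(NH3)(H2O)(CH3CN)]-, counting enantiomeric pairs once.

4

An octahedron has six vertices in three trans pairs; every non-trans pair is cis.
The distinct arrangements are (4 in all): F mer (3 arrangements); F fac (chiral).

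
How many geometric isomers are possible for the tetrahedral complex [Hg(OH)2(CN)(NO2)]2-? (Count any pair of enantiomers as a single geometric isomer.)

All four vertices of a tetrahedron are equivalent and mutually adjacent, so cis/trans isomerism cannot arise.
Only one geometric arrangement is possible.

1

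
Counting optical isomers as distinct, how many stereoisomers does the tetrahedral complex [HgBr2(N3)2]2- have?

Only one geometric arrangement is possible.

1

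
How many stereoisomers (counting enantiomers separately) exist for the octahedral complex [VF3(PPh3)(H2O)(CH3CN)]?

An octahedron has six vertices in three trans pairs; every non-trans pair is cis.
Working through the distinct placements yields 4 geometric isomers: F mer (3 arrangements); F fac (chiral).
One of these lacks any improper symmetry element and so occurs as an enantiomeric pair, giving 4 + 1 = 5 stereoisomers in total.

5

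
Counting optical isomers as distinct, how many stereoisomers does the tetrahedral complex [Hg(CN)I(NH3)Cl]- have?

2

Only one geometric arrangement is possible; it has no improper symmetry element, so it exists as a pair of enantiomers (2 stereoisomers).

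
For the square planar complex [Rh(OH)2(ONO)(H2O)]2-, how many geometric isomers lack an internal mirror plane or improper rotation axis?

In a square planar complex each vertex has one trans partner and two cis neighbours.
The distinct arrangements are (2 in all): OH cis; OH trans.
Each arrangement has an internal mirror plane or centre of symmetry, so none is chiral.

0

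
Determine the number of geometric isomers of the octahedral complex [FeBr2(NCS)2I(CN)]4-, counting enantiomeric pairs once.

6

There are 6 geometric isomers: Br trans, NCS trans; Br trans, NCS cis; Br cis, NCS trans; Br cis, NCS cis (3 arrangements, 2 chiral).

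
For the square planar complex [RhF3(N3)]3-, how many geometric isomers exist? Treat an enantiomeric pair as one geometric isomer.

1

A square has two trans pairs of vertices; adjacent vertices are cis.
Only one geometric arrangement is possible.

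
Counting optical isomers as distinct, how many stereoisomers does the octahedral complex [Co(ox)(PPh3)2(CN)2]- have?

The six octahedral sites form three mutually perpendicular trans pairs.
Each ox is bidentate and must span two cis positions.
The distinct arrangements are (3 in all): PPh3 cis, CN trans; PPh3 cis, CN cis (chiral); PPh3 trans, CN cis.
One of these lacks any improper symmetry element and so occurs as an enantiomeric pair, giving 3 + 1 = 4 stereoisomers in total.

4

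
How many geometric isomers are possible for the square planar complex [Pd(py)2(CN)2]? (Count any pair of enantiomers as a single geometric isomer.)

2

A square has two trans pairs of vertices; adjacent vertices are cis.
Systematic placement gives 2 geometric isomers: py cis; py trans.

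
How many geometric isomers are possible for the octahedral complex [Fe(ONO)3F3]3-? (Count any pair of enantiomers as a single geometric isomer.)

Working through the distinct placements yields 2 geometric isomers: ONO mer; ONO fac.

2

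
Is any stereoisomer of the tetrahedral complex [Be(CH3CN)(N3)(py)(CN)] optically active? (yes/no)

yes

Only one geometric arrangement is possible; it has no improper symmetry element, so it exists as a pair of enantiomers (2 stereoisomers).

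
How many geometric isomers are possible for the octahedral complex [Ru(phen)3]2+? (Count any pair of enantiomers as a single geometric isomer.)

Each phen is bidentate and must span two cis positions.
Only one geometric arrangement is possible; it has no improper symmetry element, so it exists as a pair of enantiomers (2 stereoisomers).

1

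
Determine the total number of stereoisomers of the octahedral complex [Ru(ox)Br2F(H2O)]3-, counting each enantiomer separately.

The six octahedral sites form three mutually perpendicular trans pairs.
Each ox is bidentate and must span two cis positions.
The distinct arrangements are (4 in all): Br trans; Br cis (3 arrangements, 2 chiral).
Of these, 2 lack any improper symmetry element and so occur as enantiomeric pairs, giving 4 + 2 = 6 stereoisomers in total.

6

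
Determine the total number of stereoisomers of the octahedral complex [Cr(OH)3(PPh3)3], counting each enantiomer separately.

The six octahedral sites form three mutually perpendicular trans pairs.
The distinct arrangements are (2 in all): OH mer; OH fac.
Each arrangement has an internal mirror plane or centre of symmetry, so none is chiral.

2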